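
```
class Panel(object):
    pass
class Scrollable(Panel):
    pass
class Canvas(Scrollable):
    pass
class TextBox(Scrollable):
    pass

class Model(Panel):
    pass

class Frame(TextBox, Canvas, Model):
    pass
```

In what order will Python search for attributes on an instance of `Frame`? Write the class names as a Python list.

[Frame, TextBox, Canvas, Scrollable, Model, Panel, object]

L[Frame] = Frame + merge(L[TextBox], L[Canvas], L[Model], [TextBox Canvas Model])
  take TextBox:  [TextBox Scrollable Panel object] + [Canvas Scrollable Panel object] + [Model Panel object] + [TextBox Canvas Model]
  take Canvas:  [Scrollable Panel object] + [Canvas Scrollable Panel object] + [Model Panel object] + [Canvas Model]
  take Scrollable:  [Scrollable Panel object] + [Scrollable Panel object] + [Model Panel object] + [Model]
  take Model:  [Panel object] + [Panel object] + [Model Panel object] + [Model]
  take Panel:  [Panel object] + [Panel object] + [Panel object]
  take object:  [object] + [object] + [object]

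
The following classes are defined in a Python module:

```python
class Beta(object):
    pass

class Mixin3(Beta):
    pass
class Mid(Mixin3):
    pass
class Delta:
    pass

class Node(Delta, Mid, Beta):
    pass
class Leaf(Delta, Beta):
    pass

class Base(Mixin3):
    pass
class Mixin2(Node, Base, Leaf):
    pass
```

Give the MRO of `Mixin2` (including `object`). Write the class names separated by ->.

Mixin2 -> Node -> Base -> Leaf -> Delta -> Mid -> Mixin3 -> Beta -> object

L[Mixin2] = Mixin2 + merge(L[Node], L[Base], L[Leaf], [Node Base Leaf])
  take Node:  [Node Delta Mid Mixin3 Beta object] + [Base Mixin3 Beta object] + [Leaf Delta Beta object] + [Node Base Leaf]
  take Base:  [Delta Mid Mixin3 Beta object] + [Base Mixin3 Beta object] + [Leaf Delta Beta object] + [Base Leaf]
  take Leaf:  [Delta Mid Mixin3 Beta object] + [Mixin3 Beta object] + [Leaf Delta Beta object] + [Leaf]
  take Delta:  [Delta Mid Mixin3 Beta object] + [Mixin3 Beta object] + [Delta Beta object]
  take Mid:  [Mid Mixin3 Beta object] + [Mixin3 Beta object] + [Beta object]
  take Mixin3:  [Mixin3 Beta object] + [Mixin3 Beta object] + [Beta object]
  take Beta:  [Beta object] + [Beta object] + [Beta object]
  take object:  [object] + [object] + [object]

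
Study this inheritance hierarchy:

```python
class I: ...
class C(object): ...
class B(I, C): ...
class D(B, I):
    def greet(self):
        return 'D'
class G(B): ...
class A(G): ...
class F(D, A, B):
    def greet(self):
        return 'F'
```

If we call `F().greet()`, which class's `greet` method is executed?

F

L[F] = F + merge(L[D], L[A], L[B], [D A B])
  take D:  [D B I C object] + [A G B I C object] + [B I C object] + [D A B]
  take A:  [B I C object] + [A G B I C object] + [B I C object] + [A B]
  take G:  [B I C object] + [G B I C object] + [B I C object] + [B]
  take B:  [B I C object] + [B I C object] + [B I C object] + [B]
  take I:  [I C object] + [I C object] + [I C object]
  take C:  [C object] + [C object] + [C object]
  take object:  [object] + [object] + [object]
MRO: F D A G B I C object
greet is defined in: D, F. First along the MRO is F.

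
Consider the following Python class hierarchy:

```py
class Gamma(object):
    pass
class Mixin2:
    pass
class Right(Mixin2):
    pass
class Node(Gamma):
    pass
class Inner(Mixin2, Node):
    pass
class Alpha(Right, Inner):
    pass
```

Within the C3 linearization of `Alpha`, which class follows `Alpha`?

L[Alpha] = Alpha + merge(L[Right], L[Inner], [Right Inner])
  take Right:  [Right Mixin2 object] + [Inner Mixin2 Node Gamma object] + [Right Inner]
  take Inner:  [Mixin2 object] + [Inner Mixin2 Node Gamma object] + [Inner]
  take Mixin2:  [Mixin2 object] + [Mixin2 Node Gamma object]
  take Node:  [object] + [Node Gamma object]
  take Gamma:  [object] + [Gamma object]
  take object:  [object] + [object]
MRO: Alpha Right Inner Mixin2 Node Gamma object
Alpha is at position 0; next is Right.

Right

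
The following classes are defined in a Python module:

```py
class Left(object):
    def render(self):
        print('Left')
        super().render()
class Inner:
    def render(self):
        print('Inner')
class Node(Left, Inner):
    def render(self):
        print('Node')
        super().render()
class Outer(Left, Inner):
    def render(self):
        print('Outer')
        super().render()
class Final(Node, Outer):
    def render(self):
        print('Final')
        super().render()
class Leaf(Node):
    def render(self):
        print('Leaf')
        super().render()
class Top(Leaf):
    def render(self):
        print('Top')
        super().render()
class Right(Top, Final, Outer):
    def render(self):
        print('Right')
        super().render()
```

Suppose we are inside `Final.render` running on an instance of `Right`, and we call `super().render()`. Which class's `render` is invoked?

L[Right] = Right + merge(L[Top], L[Final], L[Outer], [Top Final Outer])
  take Top:  [Top Leaf Node Left Inner object] + [Final Node Outer Left Inner object] + [Outer Left Inner object] + [Top Final Outer]
  take Leaf:  [Leaf Node Left Inner object] + [Final Node Outer Left Inner object] + [Outer Left Inner object] + [Final Outer]
  take Final:  [Node Left Inner object] + [Final Node Outer Left Inner object] + [Outer Left Inner object] + [Final Outer]
  take Node:  [Node Left Inner object] + [Node Outer Left Inner object] + [Outer Left Inner object] + [Outer]
  take Outer:  [Left Inner object] + [Outer Left Inner object] + [Outer Left Inner object] + [Outer]
  take Left:  [Left Inner object] + [Left Inner object] + [Left Inner object]
  take Inner:  [Inner object] + [Inner object] + [Inner object]
  take object:  [object] + [object] + [object]
MRO: Right Top Leaf Final Node Outer Left Inner object
super() in Final.render on a Right instance goes to the class after Final in Right's MRO: Node.

Node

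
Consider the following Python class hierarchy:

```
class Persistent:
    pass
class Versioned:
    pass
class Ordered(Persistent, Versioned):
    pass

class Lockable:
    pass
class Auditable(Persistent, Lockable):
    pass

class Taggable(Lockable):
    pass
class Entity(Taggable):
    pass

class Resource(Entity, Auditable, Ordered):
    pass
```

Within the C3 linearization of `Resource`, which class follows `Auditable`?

L[Resource] = Resource + merge(L[Entity], L[Auditable], L[Ordered], [Entity Auditable Ordered])
  take Entity:  [Entity Taggable Lockable object] + [Auditable Persistent Lockable object] + [Ordered Persistent Versioned object] + [Entity Auditable Ordered]
  take Taggable:  [Taggable Lockable object] + [Auditable Persistent Lockable object] + [Ordered Persistent Versioned object] + [Auditable Ordered]
  take Auditable:  [Lockable object] + [Auditable Persistent Lockable object] + [Ordered Persistent Versioned object] + [Auditable Ordered]
  take Ordered:  [Lockable object] + [Persistent Lockable object] + [Ordered Persistent Versioned object] + [Ordered]
  take Persistent:  [Lockable object] + [Persistent Lockable object] + [Persistent Versioned object]
  take Lockable:  [Lockable object] + [Lockable object] + [Versioned object]
  take Versioned:  [object] + [object] + [Versioned object]
  take object:  [object] + [object] + [object]
MRO: Resource Entity Taggable Auditable Ordered Persistent Lockable Versioned object
Auditable is at position 3; next is Ordered.

Ordered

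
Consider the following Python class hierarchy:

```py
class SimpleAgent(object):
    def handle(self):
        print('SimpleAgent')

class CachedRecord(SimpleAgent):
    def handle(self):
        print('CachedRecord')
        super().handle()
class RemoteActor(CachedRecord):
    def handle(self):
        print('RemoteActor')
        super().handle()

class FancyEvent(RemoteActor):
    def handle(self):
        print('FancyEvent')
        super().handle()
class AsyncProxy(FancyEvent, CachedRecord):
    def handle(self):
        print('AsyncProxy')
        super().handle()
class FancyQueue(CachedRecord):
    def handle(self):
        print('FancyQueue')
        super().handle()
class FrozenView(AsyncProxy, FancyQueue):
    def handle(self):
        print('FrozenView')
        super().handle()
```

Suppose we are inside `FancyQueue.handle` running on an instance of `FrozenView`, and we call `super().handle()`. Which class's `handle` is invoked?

L[FrozenView] = FrozenView + merge(L[AsyncProxy], L[FancyQueue], [AsyncProxy FancyQueue])
  take AsyncProxy:  [AsyncProxy FancyEvent RemoteActor CachedRecord SimpleAgent object] + [FancyQueue CachedRecord SimpleAgent object] + [AsyncProxy FancyQueue]
  take FancyEvent:  [FancyEvent RemoteActor CachedRecord SimpleAgent object] + [FancyQueue CachedRecord SimpleAgent object] + [FancyQueue]
  take RemoteActor:  [RemoteActor CachedRecord SimpleAgent object] + [FancyQueue CachedRecord SimpleAgent object] + [FancyQueue]
  take FancyQueue:  [CachedRecord SimpleAgent object] + [FancyQueue CachedRecord SimpleAgent object] + [FancyQueue]
  take CachedRecord:  [CachedRecord SimpleAgent object] + [CachedRecord SimpleAgent object]
  take SimpleAgent:  [SimpleAgent object] + [SimpleAgent object]
  take object:  [object] + [object]
MRO: FrozenView AsyncProxy FancyEvent RemoteActor FancyQueue CachedRecord SimpleAgent object
super() in FancyQueue.handle on a FrozenView instance goes to the class after FancyQueue in FrozenView's MRO: CachedRecord.

CachedRecord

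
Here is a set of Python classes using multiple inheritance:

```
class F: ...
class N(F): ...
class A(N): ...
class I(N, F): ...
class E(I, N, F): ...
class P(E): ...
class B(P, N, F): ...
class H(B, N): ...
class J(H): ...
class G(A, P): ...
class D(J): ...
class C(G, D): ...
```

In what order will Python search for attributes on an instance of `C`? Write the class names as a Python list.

L[C] = C + merge(L[G], L[D], [G D])
  take G:  [G A P E I N F object] + [D J H B P E I N F object] + [G D]
  take A:  [A P E I N F object] + [D J H B P E I N F object] + [D]
  take D:  [P E I N F object] + [D J H B P E I N F object] + [D]
  take J:  [P E I N F object] + [J H B P E I N F object]
  take H:  [P E I N F object] + [H B P E I N F object]
  take B:  [P E I N F object] + [B P E I N F object]
  take P:  [P E I N F object] + [P E I N F object]
  take E:  [E I N F object] + [E I N F object]
  take I:  [I N F object] + [I N F object]
  take N:  [N F object] + [N F object]
  take F:  [F object] + [F object]
  take object:  [object] + [object]

[C, G, A, D, J, H, B, P, E, I, N, F, object]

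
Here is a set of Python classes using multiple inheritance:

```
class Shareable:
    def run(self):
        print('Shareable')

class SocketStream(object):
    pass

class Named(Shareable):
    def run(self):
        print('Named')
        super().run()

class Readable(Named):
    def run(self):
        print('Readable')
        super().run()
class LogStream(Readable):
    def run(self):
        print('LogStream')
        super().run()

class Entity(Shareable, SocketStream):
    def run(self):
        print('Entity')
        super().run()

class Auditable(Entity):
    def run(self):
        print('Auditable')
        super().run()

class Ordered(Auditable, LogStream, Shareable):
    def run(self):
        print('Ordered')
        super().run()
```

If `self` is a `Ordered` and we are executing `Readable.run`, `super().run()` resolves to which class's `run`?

Named

L[Ordered] = Ordered + merge(L[Auditable], L[LogStream], L[Shareable], [Auditable LogStream Shareable])
  take Auditable:  [Auditable Entity Shareable SocketStream object] + [LogStream Readable Named Shareable object] + [Shareable object] + [Auditable LogStream Shareable]
  take Entity:  [Entity Shareable SocketStream object] + [LogStream Readable Named Shareable object] + [Shareable object] + [LogStream Shareable]
  take LogStream:  [Shareable SocketStream object] + [LogStream Readable Named Shareable object] + [Shareable object] + [LogStream Shareable]
  take Readable:  [Shareable SocketStream object] + [Readable Named Shareable object] + [Shareable object] + [Shareable]
  take Named:  [Shareable SocketStream object] + [Named Shareable object] + [Shareable object] + [Shareable]
  take Shareable:  [Shareable SocketStream object] + [Shareable object] + [Shareable object] + [Shareable]
  take SocketStream:  [SocketStream object] + [object] + [object]
  take object:  [object] + [object] + [object]
MRO: Ordered Auditable Entity LogStream Readable Named Shareable SocketStream object
super() in Readable.run on a Ordered instance goes to the class after Readable in Ordered's MRO: Named.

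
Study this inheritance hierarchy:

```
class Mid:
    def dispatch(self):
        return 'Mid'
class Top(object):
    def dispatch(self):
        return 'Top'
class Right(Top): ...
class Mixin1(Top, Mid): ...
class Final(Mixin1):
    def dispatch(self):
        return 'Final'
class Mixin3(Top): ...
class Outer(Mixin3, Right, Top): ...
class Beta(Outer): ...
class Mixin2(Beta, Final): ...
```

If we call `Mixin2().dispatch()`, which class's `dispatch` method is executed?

L[Mixin2] = Mixin2 + merge(L[Beta], L[Final], [Beta Final])
  take Beta:  [Beta Outer Mixin3 Right Top object] + [Final Mixin1 Top Mid object] + [Beta Final]
  take Outer:  [Outer Mixin3 Right Top object] + [Final Mixin1 Top Mid object] + [Final]
  take Mixin3:  [Mixin3 Right Top object] + [Final Mixin1 Top Mid object] + [Final]
  take Right:  [Right Top object] + [Final Mixin1 Top Mid object] + [Final]
  take Final:  [Top object] + [Final Mixin1 Top Mid object] + [Final]
  take Mixin1:  [Top object] + [Mixin1 Top Mid object]
  take Top:  [Top object] + [Top Mid object]
  take Mid:  [object] + [Mid object]
  take object:  [object] + [object]
MRO: Mixin2 Beta Outer Mixin3 Right Final Mixin1 Top Mid object
dispatch is defined in: Final, Mid, Top. First along the MRO is Final.

Final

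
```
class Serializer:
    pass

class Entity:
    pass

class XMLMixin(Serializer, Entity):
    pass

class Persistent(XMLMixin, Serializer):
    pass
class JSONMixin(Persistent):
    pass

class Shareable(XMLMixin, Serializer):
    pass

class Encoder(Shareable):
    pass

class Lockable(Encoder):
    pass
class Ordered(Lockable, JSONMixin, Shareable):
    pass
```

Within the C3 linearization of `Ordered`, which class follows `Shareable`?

Persistent

L[Ordered] = Ordered + merge(L[Lockable], L[JSONMixin], L[Shareable], [Lockable JSONMixin Shareable])
  take Lockable:  [Lockable Encoder Shareable XMLMixin Serializer Entity object] + [JSONMixin Persistent XMLMixin Serializer Entity object] + [Shareable XMLMixin Serializer Entity object] + [Lockable JSONMixin Shareable]
  take Encoder:  [Encoder Shareable XMLMixin Serializer Entity object] + [JSONMixin Persistent XMLMixin Serializer Entity object] + [Shareable XMLMixin Serializer Entity object] + [JSONMixin Shareable]
  take JSONMixin:  [Shareable XMLMixin Serializer Entity object] + [JSONMixin Persistent XMLMixin Serializer Entity object] + [Shareable XMLMixin Serializer Entity object] + [JSONMixin Shareable]
  take Shareable:  [Shareable XMLMixin Serializer Entity object] + [Persistent XMLMixin Serializer Entity object] + [Shareable XMLMixin Serializer Entity object] + [Shareable]
  take Persistent:  [XMLMixin Serializer Entity object] + [Persistent XMLMixin Serializer Entity object] + [XMLMixin Serializer Entity object]
  take XMLMixin:  [XMLMixin Serializer Entity object] + [XMLMixin Serializer Entity object] + [XMLMixin Serializer Entity object]
  take Serializer:  [Serializer Entity object] + [Serializer Entity object] + [Serializer Entity object]
  take Entity:  [Entity object] + [Entity object] + [Entity object]
  take object:  [object] + [object] + [object]
MRO: Ordered Lockable Encoder JSONMixin Shareable Persistent XMLMixin Serializer Entity object
Shareable is at position 4; next is Persistent.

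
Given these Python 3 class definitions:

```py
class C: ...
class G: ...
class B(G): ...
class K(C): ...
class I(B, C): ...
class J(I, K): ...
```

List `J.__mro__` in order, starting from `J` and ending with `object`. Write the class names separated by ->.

J -> I -> B -> G -> K -> C -> object

L[J] = J + merge(L[I], L[K], [I K])
  take I:  [I B G C object] + [K C object] + [I K]
  take B:  [B G C object] + [K C object] + [K]
  take G:  [G C object] + [K C object] + [K]
  take K:  [C object] + [K C object] + [K]
  take C:  [C object] + [C object]
  take object:  [object] + [object]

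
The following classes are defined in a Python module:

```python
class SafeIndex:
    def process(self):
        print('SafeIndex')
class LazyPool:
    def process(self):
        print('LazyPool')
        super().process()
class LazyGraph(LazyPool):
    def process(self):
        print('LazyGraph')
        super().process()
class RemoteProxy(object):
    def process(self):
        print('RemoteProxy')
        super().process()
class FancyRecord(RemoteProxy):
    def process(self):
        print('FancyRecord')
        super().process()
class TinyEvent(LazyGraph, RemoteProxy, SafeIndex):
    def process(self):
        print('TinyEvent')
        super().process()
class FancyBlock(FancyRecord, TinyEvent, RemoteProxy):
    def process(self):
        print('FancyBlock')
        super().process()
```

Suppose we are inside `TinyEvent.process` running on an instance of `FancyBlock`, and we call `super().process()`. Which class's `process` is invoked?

LazyGraph

L[FancyBlock] = FancyBlock + merge(L[FancyRecord], L[TinyEvent], L[RemoteProxy], [FancyRecord TinyEvent RemoteProxy])
  take FancyRecord:  [FancyRecord RemoteProxy object] + [TinyEvent LazyGraph LazyPool RemoteProxy SafeIndex object] + [RemoteProxy object] + [FancyRecord TinyEvent RemoteProxy]
  take TinyEvent:  [RemoteProxy object] + [TinyEvent LazyGraph LazyPool RemoteProxy SafeIndex object] + [RemoteProxy object] + [TinyEvent RemoteProxy]
  take LazyGraph:  [RemoteProxy object] + [LazyGraph LazyPool RemoteProxy SafeIndex object] + [RemoteProxy object] + [RemoteProxy]
  take LazyPool:  [RemoteProxy object] + [LazyPool RemoteProxy SafeIndex object] + [RemoteProxy object] + [RemoteProxy]
  take RemoteProxy:  [RemoteProxy object] + [RemoteProxy SafeIndex object] + [RemoteProxy object] + [RemoteProxy]
  take SafeIndex:  [object] + [SafeIndex object] + [object]
  take object:  [object] + [object] + [object]
MRO: FancyBlock FancyRecord TinyEvent LazyGraph LazyPool RemoteProxy SafeIndex object
super() in TinyEvent.process on a FancyBlock instance goes to the class after TinyEvent in FancyBlock's MRO: LazyGraph.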